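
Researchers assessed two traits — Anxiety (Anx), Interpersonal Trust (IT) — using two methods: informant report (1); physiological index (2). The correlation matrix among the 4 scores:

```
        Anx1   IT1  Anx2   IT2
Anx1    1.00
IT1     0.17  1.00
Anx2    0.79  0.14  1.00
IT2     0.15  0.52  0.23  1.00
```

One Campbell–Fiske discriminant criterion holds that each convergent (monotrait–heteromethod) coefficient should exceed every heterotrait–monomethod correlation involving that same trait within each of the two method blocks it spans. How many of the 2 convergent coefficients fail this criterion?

Convergent coefficients and their comparison sets:
Anx (methods 1·2): 0.79 vs {0.17, 0.23} → pass.
IT (methods 1·2): 0.52 vs {0.17, 0.23} → pass.
0 of 2 fail.

0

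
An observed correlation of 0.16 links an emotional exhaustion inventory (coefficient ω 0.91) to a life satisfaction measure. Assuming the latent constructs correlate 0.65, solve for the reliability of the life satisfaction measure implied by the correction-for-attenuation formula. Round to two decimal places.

0.07

r_true = r_obs / √(r_xx · r_yy) ⇒ 0.65 = 0.16 / √(0.91 · r_yy).
√(0.91 · r_yy) = 0.16 / 0.65 = 0.2462; 0.91 · r_yy = 0.0606; r_yy = 0.0606 / 0.91 ≈ 0.07.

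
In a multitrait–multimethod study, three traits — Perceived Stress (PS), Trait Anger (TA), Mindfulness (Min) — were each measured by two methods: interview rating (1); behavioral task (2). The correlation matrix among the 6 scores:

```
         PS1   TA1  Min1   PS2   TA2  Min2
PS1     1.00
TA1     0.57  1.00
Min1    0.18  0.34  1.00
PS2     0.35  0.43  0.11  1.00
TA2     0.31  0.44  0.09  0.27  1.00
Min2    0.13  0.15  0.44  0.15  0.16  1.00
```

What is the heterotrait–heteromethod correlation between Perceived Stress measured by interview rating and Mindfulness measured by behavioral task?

0.13

Different traits and methods: r(PS1, Min2) = 0.13.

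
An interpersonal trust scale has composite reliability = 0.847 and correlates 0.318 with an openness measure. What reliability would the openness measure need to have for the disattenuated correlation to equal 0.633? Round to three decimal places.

r_true = r_obs / √(r_xx · r_yy) ⇒ 0.633 = 0.318 / √(0.847 · r_yy).
√(0.847 · r_yy) = 0.318 / 0.633 = 0.5024; 0.847 · r_yy = 0.2524; r_yy = 0.2524 / 0.847 ≈ 0.298.

0.298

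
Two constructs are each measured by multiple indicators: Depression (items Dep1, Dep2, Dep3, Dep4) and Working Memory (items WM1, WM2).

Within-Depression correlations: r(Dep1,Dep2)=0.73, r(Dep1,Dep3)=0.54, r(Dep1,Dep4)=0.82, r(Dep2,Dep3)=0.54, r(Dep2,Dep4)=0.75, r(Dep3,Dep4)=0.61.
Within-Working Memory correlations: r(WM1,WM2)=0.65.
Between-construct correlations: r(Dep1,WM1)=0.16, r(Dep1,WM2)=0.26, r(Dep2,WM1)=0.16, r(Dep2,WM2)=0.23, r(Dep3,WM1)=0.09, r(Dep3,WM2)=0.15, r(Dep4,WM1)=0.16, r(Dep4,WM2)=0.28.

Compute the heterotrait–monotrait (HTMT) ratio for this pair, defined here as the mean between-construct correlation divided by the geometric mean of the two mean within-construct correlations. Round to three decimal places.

0.283

Mean heterotrait r = 1.49/8 = 0.1863.
Mean within-Dep = 3.99/6 = 0.6650; mean within-WM = 0.65/1 = 0.6500.
Geometric mean = √(0.6650 × 0.6500) = 0.6575.
HTMT = 0.1863 / 0.6575 = 0.283.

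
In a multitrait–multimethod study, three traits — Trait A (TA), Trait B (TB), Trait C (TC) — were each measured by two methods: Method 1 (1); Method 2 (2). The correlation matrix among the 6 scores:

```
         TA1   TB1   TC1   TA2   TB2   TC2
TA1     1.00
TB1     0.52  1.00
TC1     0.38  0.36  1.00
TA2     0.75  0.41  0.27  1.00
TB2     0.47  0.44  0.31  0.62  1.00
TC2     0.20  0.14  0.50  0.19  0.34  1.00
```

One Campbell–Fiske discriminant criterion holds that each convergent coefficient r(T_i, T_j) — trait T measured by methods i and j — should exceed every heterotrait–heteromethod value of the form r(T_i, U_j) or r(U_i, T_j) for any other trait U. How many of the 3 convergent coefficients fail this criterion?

1

Each convergent coefficient versus the relevant comparison correlations:
TA (methods 1·2): 0.75 vs {0.47, 0.41, 0.20, 0.27} → pass.
TB (methods 1·2): 0.44 vs {0.41, 0.47, 0.14, 0.31} → fail.
TC (methods 1·2): 0.50 vs {0.27, 0.20, 0.31, 0.14} → pass.
1 of 3 fail.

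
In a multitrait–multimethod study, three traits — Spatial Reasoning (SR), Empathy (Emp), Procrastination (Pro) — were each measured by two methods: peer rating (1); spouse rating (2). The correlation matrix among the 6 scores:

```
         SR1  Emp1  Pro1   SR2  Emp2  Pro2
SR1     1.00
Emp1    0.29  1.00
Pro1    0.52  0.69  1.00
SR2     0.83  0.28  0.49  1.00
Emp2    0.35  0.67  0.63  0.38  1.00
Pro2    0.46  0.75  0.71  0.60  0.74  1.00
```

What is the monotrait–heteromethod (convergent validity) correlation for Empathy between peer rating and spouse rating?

Same trait (Emp), different methods: r(Emp1, Emp2) = 0.67.

0.67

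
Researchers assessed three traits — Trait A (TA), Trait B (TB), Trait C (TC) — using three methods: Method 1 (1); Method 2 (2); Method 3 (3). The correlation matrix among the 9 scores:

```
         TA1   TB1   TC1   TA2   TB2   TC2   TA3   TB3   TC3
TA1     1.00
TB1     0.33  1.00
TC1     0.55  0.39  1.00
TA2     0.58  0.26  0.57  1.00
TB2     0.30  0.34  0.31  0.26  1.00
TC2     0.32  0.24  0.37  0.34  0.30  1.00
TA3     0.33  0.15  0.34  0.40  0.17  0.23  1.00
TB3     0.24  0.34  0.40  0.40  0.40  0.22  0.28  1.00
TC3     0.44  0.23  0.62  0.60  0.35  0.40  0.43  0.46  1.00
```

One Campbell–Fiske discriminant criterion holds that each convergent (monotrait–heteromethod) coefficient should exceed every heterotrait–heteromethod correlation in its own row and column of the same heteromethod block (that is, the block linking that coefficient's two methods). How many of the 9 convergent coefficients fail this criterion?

6

Checking each validity diagonal entry against its comparison values:
TA (methods 1·2): 0.58 vs {0.30, 0.26, 0.32, 0.57} → pass.
TA (methods 1·3): 0.33 vs {0.24, 0.15, 0.44, 0.34} → fail.
TA (methods 2·3): 0.40 vs {0.40, 0.17, 0.60, 0.23} → fail.
TB (methods 1·2): 0.34 vs {0.26, 0.30, 0.24, 0.31} → pass.
TB (methods 1·3): 0.34 vs {0.15, 0.24, 0.23, 0.40} → fail.
TB (methods 2·3): 0.40 vs {0.17, 0.40, 0.35, 0.22} → fail.
TC (methods 1·2): 0.37 vs {0.57, 0.32, 0.31, 0.24} → fail.
TC (methods 1·3): 0.62 vs {0.34, 0.44, 0.40, 0.23} → pass.
TC (methods 2·3): 0.40 vs {0.23, 0.60, 0.22, 0.35} → fail.
6 of 9 fail.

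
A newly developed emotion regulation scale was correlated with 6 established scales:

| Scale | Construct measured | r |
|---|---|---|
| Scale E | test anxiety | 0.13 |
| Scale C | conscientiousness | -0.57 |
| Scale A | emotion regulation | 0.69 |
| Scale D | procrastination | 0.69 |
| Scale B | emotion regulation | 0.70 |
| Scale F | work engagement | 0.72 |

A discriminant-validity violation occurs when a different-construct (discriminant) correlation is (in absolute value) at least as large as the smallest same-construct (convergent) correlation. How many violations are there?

Convergent (same construct = emotion regulation): Scale A, Scale B.
Smallest convergent = 0.69. Discriminant |r|: 0.13, 0.57, 0.69, 0.72; count ≥ 0.69 → 2.

2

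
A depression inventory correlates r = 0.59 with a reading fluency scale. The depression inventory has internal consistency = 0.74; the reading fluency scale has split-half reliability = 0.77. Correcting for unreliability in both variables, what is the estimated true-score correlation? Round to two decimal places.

r_true = r_obs / √(r_xx · r_yy) = 0.59 / √(0.74 × 0.77) = 0.59 / √0.5698 = 0.59 / 0.7549 ≈ 0.78.

0.78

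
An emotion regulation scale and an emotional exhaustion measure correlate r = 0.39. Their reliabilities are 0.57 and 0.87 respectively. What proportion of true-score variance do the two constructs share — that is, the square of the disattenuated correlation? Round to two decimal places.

Disattenuated r = 0.39 / √(0.57 × 0.87) = 0.39 / 0.7042 = 0.5538.
Shared true-score variance = 0.5538² = 0.3067 ≈ 0.31.

0.31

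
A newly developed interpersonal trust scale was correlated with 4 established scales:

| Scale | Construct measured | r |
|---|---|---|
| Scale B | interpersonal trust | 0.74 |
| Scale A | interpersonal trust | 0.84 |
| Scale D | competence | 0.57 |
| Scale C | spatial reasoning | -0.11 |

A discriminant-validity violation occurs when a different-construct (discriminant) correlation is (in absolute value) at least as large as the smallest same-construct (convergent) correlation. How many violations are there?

Convergent (same construct = interpersonal trust): Scale B, Scale A.
Smallest convergent = 0.74. Discriminant |r|: 0.57, 0.11; count ≥ 0.74 → 0.

0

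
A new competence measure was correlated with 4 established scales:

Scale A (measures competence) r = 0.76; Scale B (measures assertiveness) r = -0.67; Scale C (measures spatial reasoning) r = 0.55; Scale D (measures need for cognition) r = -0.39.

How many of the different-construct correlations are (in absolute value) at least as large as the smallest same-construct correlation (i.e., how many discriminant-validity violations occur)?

Convergent (same construct = competence): Scale A.
Smallest convergent = 0.76. Discriminant |r|: 0.67, 0.55, 0.39; count ≥ 0.76 → 0.

0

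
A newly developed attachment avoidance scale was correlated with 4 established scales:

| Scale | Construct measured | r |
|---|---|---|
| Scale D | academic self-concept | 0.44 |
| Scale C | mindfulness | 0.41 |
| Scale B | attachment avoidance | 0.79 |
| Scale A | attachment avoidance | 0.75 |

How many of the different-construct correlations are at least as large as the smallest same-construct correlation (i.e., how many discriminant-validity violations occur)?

0

Convergent (same construct = attachment avoidance): Scale B, Scale A.
Smallest convergent = 0.75. Discriminant values: 0.44, 0.41; count ≥ 0.75 → 0.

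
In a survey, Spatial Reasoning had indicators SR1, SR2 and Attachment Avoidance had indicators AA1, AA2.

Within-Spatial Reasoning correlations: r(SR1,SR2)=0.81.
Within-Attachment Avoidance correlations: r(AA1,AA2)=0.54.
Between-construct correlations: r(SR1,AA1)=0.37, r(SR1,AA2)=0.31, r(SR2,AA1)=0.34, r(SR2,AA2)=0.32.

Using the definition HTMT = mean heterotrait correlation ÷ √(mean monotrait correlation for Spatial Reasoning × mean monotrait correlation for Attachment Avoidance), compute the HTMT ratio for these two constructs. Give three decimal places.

Mean between = 1.34/4 = 0.3350.
Mean within-SR = 0.81/1 = 0.8100; mean within-AA = 0.54/1 = 0.5400.
Geometric mean = √(0.8100 × 0.5400) = 0.6614.
HTMT = 0.3350 / 0.6614 = 0.507.

0.507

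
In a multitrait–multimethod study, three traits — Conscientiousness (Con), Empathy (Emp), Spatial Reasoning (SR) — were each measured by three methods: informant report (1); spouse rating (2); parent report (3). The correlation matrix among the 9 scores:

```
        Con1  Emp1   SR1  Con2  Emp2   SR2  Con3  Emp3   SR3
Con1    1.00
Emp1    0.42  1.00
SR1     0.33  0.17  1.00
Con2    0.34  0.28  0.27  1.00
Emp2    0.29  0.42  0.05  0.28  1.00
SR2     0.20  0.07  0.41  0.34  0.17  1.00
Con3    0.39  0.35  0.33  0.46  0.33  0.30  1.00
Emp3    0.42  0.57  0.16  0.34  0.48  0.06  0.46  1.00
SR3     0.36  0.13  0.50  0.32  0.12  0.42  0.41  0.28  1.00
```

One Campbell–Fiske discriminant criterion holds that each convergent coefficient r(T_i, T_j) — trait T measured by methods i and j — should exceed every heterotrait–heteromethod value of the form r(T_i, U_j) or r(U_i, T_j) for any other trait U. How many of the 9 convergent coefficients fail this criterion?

Convergent coefficients and their comparison sets:
Con (methods 1·2): 0.34 vs {0.29, 0.28, 0.20, 0.27} → pass.
Con (methods 1·3): 0.39 vs {0.42, 0.35, 0.36, 0.33} → fail.
Con (methods 2·3): 0.46 vs {0.34, 0.33, 0.32, 0.30} → pass.
Emp (methods 1·2): 0.42 vs {0.28, 0.29, 0.07, 0.05} → pass.
Emp (methods 1·3): 0.57 vs {0.35, 0.42, 0.13, 0.16} → pass.
Emp (methods 2·3): 0.48 vs {0.33, 0.34, 0.12, 0.06} → pass.
SR (methods 1·2): 0.41 vs {0.27, 0.20, 0.05, 0.07} → pass.
SR (methods 1·3): 0.50 vs {0.33, 0.36, 0.16, 0.13} → pass.
SR (methods 2·3): 0.42 vs {0.30, 0.32, 0.06, 0.12} → pass.
1 of 9 fail.

1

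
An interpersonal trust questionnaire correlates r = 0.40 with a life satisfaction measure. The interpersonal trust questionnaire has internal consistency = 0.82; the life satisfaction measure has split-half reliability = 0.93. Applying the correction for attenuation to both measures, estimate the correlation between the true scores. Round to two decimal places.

r_true = r_obs / √(r_xx · r_yy) = 0.40 / √(0.82 × 0.93) = 0.40 / √0.7626 = 0.40 / 0.8733 ≈ 0.46.

0.46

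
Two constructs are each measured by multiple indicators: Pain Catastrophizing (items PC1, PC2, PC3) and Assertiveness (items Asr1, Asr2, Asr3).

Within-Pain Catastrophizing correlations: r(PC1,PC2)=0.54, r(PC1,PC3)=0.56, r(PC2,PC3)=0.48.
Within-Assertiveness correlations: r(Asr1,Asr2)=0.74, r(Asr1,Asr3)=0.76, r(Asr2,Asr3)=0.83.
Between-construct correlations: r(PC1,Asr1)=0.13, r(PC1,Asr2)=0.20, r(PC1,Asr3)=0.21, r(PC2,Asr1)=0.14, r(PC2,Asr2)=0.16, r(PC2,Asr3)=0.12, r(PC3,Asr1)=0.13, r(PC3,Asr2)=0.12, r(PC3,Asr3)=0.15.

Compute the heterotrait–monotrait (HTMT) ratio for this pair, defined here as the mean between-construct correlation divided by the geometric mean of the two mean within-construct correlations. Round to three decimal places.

0.236

Mean between = 1.36/9 = 0.1511.
Mean within-PC = 1.58/3 = 0.5267; mean within-Asr = 2.33/3 = 0.7767.
Geometric mean = √(0.5267 × 0.7767) = 0.6396.
HTMT = 0.1511 / 0.6396 = 0.236.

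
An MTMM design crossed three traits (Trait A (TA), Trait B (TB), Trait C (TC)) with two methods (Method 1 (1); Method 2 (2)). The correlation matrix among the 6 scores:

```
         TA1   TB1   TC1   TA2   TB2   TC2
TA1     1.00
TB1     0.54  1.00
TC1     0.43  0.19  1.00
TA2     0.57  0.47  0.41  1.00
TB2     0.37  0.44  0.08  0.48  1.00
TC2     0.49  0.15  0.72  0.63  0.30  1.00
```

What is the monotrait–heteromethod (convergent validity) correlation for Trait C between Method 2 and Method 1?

Same trait (TC), different methods: r(TC2, TC1) = 0.72.

0.72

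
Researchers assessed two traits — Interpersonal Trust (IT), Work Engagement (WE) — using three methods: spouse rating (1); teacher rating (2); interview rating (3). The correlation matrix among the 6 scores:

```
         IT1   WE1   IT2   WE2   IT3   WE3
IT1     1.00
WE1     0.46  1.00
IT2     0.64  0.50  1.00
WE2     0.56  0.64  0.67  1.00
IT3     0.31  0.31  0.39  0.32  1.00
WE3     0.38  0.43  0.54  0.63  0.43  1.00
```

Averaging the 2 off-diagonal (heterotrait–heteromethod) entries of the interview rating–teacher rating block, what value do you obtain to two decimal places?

HTHM values (method 3 × method 2): 0.32, 0.54; mean = 0.86/2 = 0.43.

0.43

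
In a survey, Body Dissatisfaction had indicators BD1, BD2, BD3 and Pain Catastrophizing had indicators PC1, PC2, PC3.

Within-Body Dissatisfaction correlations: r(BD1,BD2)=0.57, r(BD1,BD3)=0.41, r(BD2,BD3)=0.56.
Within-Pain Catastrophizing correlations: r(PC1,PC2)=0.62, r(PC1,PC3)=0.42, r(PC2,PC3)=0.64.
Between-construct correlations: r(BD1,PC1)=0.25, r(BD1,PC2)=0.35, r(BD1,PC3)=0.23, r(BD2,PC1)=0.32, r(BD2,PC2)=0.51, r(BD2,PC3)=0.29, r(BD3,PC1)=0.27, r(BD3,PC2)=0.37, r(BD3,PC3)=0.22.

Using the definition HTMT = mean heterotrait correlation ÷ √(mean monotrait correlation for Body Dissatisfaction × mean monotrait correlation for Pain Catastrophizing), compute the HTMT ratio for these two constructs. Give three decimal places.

0.582

Mean heterotrait r = 2.81/9 = 0.3122.
Mean within-BD = 1.54/3 = 0.5133; mean within-PC = 1.68/3 = 0.5600.
Geometric mean = √(0.5133 × 0.5600) = 0.5361.
HTMT = 0.3122 / 0.5361 = 0.582.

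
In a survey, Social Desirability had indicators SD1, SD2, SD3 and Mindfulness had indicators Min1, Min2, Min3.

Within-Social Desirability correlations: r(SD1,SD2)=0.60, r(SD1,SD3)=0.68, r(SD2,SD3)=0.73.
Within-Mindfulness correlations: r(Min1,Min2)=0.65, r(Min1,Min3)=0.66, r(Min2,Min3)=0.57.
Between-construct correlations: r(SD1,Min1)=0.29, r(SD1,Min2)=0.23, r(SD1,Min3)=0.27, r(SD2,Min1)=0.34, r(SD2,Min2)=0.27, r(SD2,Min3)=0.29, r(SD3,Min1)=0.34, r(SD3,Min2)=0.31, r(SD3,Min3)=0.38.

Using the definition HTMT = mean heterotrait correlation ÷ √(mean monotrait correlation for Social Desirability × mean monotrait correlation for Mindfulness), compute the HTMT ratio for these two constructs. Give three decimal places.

0.466

Mean heterotrait r = 2.72/9 = 0.3022.
Mean within-SD = 2.01/3 = 0.6700; mean within-Min = 1.88/3 = 0.6267.
Geometric mean = √(0.6700 × 0.6267) = 0.6480.
HTMT = 0.3022 / 0.6480 = 0.466.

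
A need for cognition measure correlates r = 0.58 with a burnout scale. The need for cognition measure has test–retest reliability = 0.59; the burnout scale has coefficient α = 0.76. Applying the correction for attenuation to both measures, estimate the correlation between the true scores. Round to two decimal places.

r_true = r_obs / √(r_xx · r_yy) = 0.58 / √(0.59 × 0.76) = 0.58 / √0.4484 = 0.58 / 0.6696 ≈ 0.87.

0.87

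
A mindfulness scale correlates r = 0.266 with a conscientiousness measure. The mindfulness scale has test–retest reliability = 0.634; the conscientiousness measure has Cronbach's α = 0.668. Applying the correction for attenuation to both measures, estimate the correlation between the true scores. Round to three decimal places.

r_true = r_obs / √(r_xx · r_yy) = 0.266 / √(0.634 × 0.668) = 0.266 / √0.423512 = 0.266 / 0.6508 ≈ 0.409.

0.409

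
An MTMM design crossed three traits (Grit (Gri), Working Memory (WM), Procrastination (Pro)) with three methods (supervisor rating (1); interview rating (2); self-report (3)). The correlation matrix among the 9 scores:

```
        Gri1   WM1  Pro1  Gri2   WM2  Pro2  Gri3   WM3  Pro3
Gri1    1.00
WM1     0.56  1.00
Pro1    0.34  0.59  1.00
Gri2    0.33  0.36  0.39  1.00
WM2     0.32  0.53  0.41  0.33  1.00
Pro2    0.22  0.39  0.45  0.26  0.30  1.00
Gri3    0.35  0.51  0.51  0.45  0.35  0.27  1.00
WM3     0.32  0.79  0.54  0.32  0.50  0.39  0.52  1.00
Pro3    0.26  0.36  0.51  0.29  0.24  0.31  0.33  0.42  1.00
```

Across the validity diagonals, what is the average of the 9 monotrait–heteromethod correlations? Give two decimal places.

0.47

Convergent values: 0.33, 0.35, 0.45, 0.53, 0.79, 0.50, 0.45, 0.51, 0.31; mean = 4.22/9 = 0.47.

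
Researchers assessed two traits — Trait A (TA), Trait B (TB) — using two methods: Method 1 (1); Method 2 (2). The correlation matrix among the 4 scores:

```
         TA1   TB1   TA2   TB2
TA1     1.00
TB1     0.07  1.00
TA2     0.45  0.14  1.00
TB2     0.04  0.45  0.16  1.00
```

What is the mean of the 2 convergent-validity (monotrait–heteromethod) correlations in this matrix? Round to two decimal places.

Convergent values: 0.45, 0.45; mean = 0.90/2 = 0.45.

0.45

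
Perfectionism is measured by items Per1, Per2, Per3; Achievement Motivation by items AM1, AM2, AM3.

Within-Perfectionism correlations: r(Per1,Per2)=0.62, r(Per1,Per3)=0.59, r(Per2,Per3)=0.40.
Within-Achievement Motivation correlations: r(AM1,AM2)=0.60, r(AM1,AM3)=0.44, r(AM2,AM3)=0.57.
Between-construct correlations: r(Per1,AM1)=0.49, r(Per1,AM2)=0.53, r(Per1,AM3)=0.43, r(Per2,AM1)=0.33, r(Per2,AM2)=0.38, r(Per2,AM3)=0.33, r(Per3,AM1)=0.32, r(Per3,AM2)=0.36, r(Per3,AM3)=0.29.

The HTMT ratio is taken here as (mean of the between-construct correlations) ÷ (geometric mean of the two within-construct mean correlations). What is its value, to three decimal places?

Mean heterotrait r = 3.46/9 = 0.3844.
Mean within-Per = 1.61/3 = 0.5367; mean within-AM = 1.61/3 = 0.5367.
Geometric mean = √(0.5367 × 0.5367) = 0.5367.
HTMT = 0.3844 / 0.5367 = 0.716.

0.716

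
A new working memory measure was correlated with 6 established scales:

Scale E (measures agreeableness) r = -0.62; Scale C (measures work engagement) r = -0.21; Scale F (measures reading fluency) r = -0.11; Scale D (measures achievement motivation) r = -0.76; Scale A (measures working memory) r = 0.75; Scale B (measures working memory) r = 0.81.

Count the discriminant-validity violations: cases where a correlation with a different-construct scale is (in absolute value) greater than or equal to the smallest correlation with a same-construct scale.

1

Convergent (same construct = working memory): Scale A, Scale B.
Smallest convergent = 0.75. Discriminant |r|: 0.62, 0.21, 0.11, 0.76; count ≥ 0.75 → 1.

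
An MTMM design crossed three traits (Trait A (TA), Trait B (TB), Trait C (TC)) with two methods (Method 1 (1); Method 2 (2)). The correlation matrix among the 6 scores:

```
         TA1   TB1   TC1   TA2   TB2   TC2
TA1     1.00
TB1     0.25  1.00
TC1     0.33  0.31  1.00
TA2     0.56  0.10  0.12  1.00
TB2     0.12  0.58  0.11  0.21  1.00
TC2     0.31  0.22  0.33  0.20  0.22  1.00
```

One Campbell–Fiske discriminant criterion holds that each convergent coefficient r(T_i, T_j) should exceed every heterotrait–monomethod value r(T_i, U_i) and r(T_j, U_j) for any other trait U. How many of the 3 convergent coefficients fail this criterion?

Each convergent coefficient versus the relevant comparison correlations:
TA (methods 1·2): 0.56 vs {0.25, 0.21, 0.33, 0.20} → pass.
TB (methods 1·2): 0.58 vs {0.25, 0.21, 0.31, 0.22} → pass.
TC (methods 1·2): 0.33 vs {0.33, 0.20, 0.31, 0.22} → fail.
1 of 3 fail.

1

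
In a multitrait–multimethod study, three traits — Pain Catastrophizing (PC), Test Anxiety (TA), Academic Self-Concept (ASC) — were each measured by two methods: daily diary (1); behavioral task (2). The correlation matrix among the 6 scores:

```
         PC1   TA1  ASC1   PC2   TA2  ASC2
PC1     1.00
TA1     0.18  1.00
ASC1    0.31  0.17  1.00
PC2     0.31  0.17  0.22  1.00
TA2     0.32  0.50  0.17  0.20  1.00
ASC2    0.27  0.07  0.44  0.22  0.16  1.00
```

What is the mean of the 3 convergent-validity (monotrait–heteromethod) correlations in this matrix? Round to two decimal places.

0.42

Convergent values: 0.31, 0.50, 0.44; mean = 1.25/3 = 0.42.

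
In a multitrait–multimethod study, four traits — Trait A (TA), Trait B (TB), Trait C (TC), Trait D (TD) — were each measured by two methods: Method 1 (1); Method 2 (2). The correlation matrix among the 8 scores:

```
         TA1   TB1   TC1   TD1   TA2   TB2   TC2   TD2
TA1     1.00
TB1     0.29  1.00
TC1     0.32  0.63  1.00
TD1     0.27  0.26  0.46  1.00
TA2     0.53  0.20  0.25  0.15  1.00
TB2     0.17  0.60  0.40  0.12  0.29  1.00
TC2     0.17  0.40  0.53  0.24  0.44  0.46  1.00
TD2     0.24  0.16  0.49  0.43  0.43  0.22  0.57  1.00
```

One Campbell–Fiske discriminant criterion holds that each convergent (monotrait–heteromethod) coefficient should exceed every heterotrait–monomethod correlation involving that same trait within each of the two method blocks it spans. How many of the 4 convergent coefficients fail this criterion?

Each convergent coefficient versus the relevant comparison correlations:
TA (methods 1·2): 0.53 vs {0.29, 0.29, 0.32, 0.44, 0.27, 0.43} → pass.
TB (methods 1·2): 0.60 vs {0.29, 0.29, 0.63, 0.46, 0.26, 0.22} → fail.
TC (methods 1·2): 0.53 vs {0.32, 0.44, 0.63, 0.46, 0.46, 0.57} → fail.
TD (methods 1·2): 0.43 vs {0.27, 0.43, 0.26, 0.22, 0.46, 0.57} → fail.
3 of 4 fail.

3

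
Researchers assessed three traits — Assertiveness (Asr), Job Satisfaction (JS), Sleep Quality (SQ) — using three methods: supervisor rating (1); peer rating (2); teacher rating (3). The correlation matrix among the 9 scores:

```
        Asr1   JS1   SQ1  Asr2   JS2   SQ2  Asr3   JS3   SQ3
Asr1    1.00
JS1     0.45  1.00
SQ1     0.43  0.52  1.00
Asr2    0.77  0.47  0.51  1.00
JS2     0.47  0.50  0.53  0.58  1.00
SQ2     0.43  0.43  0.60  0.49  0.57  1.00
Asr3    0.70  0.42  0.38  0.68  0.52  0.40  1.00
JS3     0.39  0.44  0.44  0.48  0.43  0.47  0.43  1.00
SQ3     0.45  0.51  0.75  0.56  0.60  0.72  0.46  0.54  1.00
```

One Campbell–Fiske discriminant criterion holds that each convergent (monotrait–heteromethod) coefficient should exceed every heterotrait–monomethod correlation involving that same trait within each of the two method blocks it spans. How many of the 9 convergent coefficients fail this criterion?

Each convergent coefficient versus the relevant comparison correlations:
Asr (methods 1·2): 0.77 vs {0.45, 0.58, 0.43, 0.49} → pass.
Asr (methods 1·3): 0.70 vs {0.45, 0.43, 0.43, 0.46} → pass.
Asr (methods 2·3): 0.68 vs {0.58, 0.43, 0.49, 0.46} → pass.
JS (methods 1·2): 0.50 vs {0.45, 0.58, 0.52, 0.57} → fail.
JS (methods 1·3): 0.44 vs {0.45, 0.43, 0.52, 0.54} → fail.
JS (methods 2·3): 0.43 vs {0.58, 0.43, 0.57, 0.54} → fail.
SQ (methods 1·2): 0.60 vs {0.43, 0.49, 0.52, 0.57} → pass.
SQ (methods 1·3): 0.75 vs {0.43, 0.46, 0.52, 0.54} → pass.
SQ (methods 2·3): 0.72 vs {0.49, 0.46, 0.57, 0.54} → pass.
3 of 9 fail.

3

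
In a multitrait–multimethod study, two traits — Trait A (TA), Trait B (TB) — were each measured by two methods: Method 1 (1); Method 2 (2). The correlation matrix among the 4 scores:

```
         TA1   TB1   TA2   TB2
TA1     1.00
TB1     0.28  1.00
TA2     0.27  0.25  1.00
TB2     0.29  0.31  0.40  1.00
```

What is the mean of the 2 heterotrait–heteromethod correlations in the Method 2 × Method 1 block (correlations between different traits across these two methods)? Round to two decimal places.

0.27

HTHM values (method 2 × method 1): 0.25, 0.29; mean = 0.54/2 = 0.27.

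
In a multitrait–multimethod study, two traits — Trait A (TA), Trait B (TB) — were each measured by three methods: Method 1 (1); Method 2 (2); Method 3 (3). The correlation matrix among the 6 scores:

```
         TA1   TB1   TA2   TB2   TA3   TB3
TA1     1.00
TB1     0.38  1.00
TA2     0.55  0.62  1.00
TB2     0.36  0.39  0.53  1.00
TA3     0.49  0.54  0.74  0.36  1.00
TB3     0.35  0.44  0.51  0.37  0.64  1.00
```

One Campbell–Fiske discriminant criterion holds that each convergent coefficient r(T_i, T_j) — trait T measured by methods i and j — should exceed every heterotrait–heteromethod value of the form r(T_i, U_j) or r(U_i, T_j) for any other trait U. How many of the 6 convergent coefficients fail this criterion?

Each convergent coefficient versus the relevant comparison correlations:
TA (methods 1·2): 0.55 vs {0.36, 0.62} → fail.
TA (methods 1·3): 0.49 vs {0.35, 0.54} → fail.
TA (methods 2·3): 0.74 vs {0.51, 0.36} → pass.
TB (methods 1·2): 0.39 vs {0.62, 0.36} → fail.
TB (methods 1·3): 0.44 vs {0.54, 0.35} → fail.
TB (methods 2·3): 0.37 vs {0.36, 0.51} → fail.
5 of 6 fail.

5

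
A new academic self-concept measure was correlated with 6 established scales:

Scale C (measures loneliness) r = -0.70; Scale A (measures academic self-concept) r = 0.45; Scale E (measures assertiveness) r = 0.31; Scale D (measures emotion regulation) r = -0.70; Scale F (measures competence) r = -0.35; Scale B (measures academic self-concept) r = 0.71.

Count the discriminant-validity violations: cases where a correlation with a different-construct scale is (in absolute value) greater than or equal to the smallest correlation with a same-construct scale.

2

Convergent (same construct = academic self-concept): Scale A, Scale B.
Smallest convergent = 0.45. Discriminant |r|: 0.70, 0.31, 0.70, 0.35; count ≥ 0.45 → 2.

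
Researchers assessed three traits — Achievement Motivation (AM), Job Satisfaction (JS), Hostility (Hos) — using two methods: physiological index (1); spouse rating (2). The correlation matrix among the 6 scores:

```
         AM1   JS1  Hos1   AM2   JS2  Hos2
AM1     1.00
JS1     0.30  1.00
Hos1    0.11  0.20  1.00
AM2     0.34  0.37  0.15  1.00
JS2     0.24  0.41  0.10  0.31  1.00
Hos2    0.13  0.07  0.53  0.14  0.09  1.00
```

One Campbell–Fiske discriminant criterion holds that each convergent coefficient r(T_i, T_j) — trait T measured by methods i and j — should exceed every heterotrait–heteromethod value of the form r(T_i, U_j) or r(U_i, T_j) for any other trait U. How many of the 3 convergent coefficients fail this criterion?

Checking each validity diagonal entry against its comparison values:
AM (methods 1·2): 0.34 vs {0.24, 0.37, 0.13, 0.15} → fail.
JS (methods 1·2): 0.41 vs {0.37, 0.24, 0.07, 0.10} → pass.
Hos (methods 1·2): 0.53 vs {0.15, 0.13, 0.10, 0.07} → pass.
1 of 3 fail.

1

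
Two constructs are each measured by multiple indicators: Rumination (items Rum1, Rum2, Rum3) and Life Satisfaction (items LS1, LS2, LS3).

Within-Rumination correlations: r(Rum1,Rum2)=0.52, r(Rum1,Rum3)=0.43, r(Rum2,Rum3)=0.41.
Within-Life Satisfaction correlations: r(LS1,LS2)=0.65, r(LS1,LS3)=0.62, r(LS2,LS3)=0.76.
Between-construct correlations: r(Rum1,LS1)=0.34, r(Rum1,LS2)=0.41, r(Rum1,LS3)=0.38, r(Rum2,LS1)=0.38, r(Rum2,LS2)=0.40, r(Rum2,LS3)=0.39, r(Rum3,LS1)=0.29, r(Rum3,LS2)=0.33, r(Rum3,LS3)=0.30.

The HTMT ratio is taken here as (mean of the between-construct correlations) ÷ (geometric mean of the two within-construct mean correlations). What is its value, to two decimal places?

Between-construct mean = 3.22/9 = 0.3578.
Mean within-Rum = 1.36/3 = 0.4533; mean within-LS = 2.03/3 = 0.6767.
Geometric mean = √(0.4533 × 0.6767) = 0.5538.
HTMT = 0.3578 / 0.5538 = 0.65.

0.65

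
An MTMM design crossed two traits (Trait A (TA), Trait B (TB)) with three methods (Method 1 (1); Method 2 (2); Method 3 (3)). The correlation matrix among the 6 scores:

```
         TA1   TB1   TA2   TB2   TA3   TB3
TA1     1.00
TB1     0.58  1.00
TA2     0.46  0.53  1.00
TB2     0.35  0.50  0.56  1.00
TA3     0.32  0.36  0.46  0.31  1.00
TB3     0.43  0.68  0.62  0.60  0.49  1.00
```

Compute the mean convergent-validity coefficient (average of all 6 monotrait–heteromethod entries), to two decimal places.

Convergent values: 0.46, 0.32, 0.46, 0.50, 0.68, 0.60; mean = 3.02/6 = 0.50.

0.50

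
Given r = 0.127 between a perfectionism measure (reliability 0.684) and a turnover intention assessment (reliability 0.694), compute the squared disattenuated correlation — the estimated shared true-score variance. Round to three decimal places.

0.034

Disattenuated r = 0.127 / √(0.684 × 0.694) = 0.127 / 0.6890 = 0.1843.
Shared true-score variance = 0.1843² = 0.0340 ≈ 0.034.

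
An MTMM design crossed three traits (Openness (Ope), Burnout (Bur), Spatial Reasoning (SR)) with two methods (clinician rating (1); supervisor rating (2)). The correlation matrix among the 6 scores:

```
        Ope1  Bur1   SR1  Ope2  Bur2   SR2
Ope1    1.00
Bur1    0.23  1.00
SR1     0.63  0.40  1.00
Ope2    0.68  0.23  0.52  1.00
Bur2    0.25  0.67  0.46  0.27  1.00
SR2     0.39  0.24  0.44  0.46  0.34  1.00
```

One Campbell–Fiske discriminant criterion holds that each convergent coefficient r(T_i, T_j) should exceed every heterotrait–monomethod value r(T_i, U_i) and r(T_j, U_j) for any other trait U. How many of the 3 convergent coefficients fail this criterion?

1

Each convergent coefficient versus the relevant comparison correlations:
Ope (methods 1·2): 0.68 vs {0.23, 0.27, 0.63, 0.46} → pass.
Bur (methods 1·2): 0.67 vs {0.23, 0.27, 0.40, 0.34} → pass.
SR (methods 1·2): 0.44 vs {0.63, 0.46, 0.40, 0.34} → fail.
1 of 3 fail.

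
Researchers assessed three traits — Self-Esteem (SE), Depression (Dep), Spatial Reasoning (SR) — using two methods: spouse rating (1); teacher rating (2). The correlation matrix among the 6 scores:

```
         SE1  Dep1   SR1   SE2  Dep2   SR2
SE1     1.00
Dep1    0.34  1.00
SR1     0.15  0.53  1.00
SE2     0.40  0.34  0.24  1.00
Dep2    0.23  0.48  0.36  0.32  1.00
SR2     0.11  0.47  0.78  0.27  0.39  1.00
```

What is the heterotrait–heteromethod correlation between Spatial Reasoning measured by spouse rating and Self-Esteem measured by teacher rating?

0.24

Different traits and methods: r(SR1, SE2) = 0.24.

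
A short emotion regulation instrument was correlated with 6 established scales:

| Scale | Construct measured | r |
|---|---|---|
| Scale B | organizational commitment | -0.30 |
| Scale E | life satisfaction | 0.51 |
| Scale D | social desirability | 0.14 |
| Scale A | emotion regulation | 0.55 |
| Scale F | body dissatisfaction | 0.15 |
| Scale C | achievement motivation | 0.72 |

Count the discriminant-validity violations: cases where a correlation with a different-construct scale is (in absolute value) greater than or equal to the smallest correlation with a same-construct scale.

1

Convergent (same construct = emotion regulation): Scale A.
Smallest convergent = 0.55. Discriminant |r|: 0.30, 0.51, 0.14, 0.15, 0.72; count ≥ 0.55 → 1.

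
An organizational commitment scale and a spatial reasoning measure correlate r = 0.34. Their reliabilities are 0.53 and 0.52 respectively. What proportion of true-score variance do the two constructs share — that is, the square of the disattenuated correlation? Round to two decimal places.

Disattenuated r = 0.34 / √(0.53 × 0.52) = 0.34 / 0.5250 = 0.6476.
Shared true-score variance = 0.6476² = 0.4194 ≈ 0.42.

0.42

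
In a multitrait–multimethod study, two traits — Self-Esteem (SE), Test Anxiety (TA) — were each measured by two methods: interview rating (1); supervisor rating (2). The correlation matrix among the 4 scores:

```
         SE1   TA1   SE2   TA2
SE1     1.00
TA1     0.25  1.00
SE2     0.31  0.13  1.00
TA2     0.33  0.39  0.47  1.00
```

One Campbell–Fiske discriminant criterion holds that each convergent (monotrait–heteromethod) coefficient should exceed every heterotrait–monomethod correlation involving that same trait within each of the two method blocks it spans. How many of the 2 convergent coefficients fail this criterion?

2

Checking each validity diagonal entry against its comparison values:
SE (methods 1·2): 0.31 vs {0.25, 0.47} → fail.
TA (methods 1·2): 0.39 vs {0.25, 0.47} → fail.
2 of 2 fail.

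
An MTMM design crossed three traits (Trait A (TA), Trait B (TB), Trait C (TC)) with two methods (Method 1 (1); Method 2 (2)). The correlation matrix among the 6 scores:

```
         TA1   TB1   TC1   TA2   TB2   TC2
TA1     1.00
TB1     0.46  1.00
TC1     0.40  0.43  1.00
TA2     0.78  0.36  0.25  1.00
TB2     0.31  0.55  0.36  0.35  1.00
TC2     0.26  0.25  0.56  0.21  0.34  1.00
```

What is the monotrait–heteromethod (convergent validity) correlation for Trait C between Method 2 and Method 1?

Same trait (TC), different methods: r(TC2, TC1) = 0.56.

0.56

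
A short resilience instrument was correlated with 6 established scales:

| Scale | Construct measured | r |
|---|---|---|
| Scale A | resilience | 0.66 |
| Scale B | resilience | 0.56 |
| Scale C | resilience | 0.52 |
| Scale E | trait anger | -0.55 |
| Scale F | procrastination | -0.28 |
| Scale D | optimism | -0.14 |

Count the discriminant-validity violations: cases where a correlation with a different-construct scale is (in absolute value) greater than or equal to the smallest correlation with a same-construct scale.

Convergent (same construct = resilience): Scale A, Scale B, Scale C.
Smallest convergent = 0.52. Discriminant |r|: 0.55, 0.28, 0.14; count ≥ 0.52 → 1.

1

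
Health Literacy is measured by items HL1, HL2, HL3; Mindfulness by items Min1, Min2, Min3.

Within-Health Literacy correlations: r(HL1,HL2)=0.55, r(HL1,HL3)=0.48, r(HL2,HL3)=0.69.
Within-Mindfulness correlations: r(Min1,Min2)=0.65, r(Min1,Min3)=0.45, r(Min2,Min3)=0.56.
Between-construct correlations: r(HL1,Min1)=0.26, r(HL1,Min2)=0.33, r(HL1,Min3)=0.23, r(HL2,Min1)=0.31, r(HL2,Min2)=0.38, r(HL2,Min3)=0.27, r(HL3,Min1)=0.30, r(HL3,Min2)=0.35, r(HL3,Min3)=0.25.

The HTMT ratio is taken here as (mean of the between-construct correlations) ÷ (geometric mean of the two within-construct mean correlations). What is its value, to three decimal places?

Mean between = 2.68/9 = 0.2978.
Mean within-HL = 1.72/3 = 0.5733; mean within-Min = 1.66/3 = 0.5533.
Geometric mean = √(0.5733 × 0.5533) = 0.5632.
HTMT = 0.2978 / 0.5632 = 0.529.

0.529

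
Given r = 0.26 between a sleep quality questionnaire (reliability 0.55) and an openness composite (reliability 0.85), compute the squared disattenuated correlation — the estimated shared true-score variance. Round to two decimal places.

0.14

Disattenuated r = 0.26 / √(0.55 × 0.85) = 0.26 / 0.6837 = 0.3803.
Shared true-score variance = 0.3803² = 0.1446 ≈ 0.14.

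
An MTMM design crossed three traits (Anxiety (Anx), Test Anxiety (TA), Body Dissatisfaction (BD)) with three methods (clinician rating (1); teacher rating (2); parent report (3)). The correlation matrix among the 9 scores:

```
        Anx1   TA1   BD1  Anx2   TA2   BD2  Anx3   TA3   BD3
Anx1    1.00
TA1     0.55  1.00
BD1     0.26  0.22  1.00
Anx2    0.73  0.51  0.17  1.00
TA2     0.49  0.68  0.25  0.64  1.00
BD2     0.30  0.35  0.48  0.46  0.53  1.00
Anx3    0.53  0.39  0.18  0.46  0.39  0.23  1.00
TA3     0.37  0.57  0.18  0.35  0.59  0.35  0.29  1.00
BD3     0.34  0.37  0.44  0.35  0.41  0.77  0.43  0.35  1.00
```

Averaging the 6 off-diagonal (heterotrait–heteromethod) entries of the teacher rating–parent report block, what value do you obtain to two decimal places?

HTHM values (method 2 × method 3): 0.35, 0.35, 0.39, 0.41, 0.23, 0.35; mean = 2.08/6 = 0.35.

0.35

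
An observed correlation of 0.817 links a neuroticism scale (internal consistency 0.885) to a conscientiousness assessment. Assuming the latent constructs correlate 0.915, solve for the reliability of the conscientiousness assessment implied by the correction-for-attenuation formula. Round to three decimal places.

0.901

r_true = r_obs / √(r_xx · r_yy) ⇒ 0.915 = 0.817 / √(0.885 · r_yy).
√(0.885 · r_yy) = 0.817 / 0.915 = 0.8929; 0.885 · r_yy = 0.7973; r_yy = 0.7973 / 0.885 ≈ 0.901.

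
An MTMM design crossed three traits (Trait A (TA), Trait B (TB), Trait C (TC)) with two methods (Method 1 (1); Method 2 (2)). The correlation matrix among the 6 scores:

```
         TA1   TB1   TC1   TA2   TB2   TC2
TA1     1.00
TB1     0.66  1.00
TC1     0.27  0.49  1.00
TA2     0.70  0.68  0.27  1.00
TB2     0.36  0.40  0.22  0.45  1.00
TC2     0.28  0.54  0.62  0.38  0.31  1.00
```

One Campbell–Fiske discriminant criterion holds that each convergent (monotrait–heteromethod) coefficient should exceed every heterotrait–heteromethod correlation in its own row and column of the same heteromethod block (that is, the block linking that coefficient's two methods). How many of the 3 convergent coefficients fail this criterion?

Checking each validity diagonal entry against its comparison values:
TA (methods 1·2): 0.70 vs {0.36, 0.68, 0.28, 0.27} → pass.
TB (methods 1·2): 0.40 vs {0.68, 0.36, 0.54, 0.22} → fail.
TC (methods 1·2): 0.62 vs {0.27, 0.28, 0.22, 0.54} → pass.
1 of 3 fail.

1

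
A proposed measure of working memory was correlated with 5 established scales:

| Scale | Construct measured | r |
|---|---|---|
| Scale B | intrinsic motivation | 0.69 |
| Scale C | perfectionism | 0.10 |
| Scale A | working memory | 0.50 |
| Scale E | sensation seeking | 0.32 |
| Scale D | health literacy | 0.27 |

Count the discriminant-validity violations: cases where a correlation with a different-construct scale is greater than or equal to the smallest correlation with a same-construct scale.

Convergent (same construct = working memory): Scale A.
Smallest convergent = 0.50. Discriminant values: 0.69, 0.10, 0.32, 0.27; count ≥ 0.50 → 1.

1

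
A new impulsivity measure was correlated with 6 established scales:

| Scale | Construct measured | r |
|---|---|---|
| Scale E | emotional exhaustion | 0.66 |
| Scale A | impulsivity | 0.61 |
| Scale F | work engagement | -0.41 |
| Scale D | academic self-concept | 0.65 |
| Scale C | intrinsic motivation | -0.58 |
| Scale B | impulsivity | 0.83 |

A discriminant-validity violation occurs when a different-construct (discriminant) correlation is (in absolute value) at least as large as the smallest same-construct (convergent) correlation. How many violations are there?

2

Convergent (same construct = impulsivity): Scale A, Scale B.
Smallest convergent = 0.61. Discriminant |r|: 0.66, 0.41, 0.65, 0.58; count ≥ 0.61 → 2.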